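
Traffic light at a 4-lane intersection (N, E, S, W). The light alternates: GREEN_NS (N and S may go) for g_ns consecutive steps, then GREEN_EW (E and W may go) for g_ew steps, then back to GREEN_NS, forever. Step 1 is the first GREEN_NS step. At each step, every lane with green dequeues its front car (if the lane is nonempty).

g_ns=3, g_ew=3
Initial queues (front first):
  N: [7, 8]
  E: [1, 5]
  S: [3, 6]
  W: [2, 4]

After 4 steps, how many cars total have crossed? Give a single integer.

Answer: 6

Derivation:
Step 1 [NS]: N:car7-GO,E:wait,S:car3-GO,W:wait | queues: N=1 E=2 S=1 W=2
Step 2 [NS]: N:car8-GO,E:wait,S:car6-GO,W:wait | queues: N=0 E=2 S=0 W=2
Step 3 [NS]: N:empty,E:wait,S:empty,W:wait | queues: N=0 E=2 S=0 W=2
Step 4 [EW]: N:wait,E:car1-GO,S:wait,W:car2-GO | queues: N=0 E=1 S=0 W=1
Cars crossed by step 4: 6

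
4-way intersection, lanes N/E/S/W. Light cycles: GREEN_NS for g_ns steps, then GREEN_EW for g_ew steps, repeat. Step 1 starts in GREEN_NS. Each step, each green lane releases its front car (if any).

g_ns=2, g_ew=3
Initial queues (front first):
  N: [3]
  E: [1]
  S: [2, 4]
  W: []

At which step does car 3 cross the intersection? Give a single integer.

Step 1 [NS]: N:car3-GO,E:wait,S:car2-GO,W:wait | queues: N=0 E=1 S=1 W=0
Step 2 [NS]: N:empty,E:wait,S:car4-GO,W:wait | queues: N=0 E=1 S=0 W=0
Step 3 [EW]: N:wait,E:car1-GO,S:wait,W:empty | queues: N=0 E=0 S=0 W=0
Car 3 crosses at step 1

1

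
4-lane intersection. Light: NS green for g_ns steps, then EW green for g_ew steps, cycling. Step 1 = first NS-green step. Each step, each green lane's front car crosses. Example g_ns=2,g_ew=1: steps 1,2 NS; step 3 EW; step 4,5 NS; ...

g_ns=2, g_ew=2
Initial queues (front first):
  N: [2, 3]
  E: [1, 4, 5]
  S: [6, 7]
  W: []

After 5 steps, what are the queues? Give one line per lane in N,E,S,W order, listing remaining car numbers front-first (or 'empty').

Step 1 [NS]: N:car2-GO,E:wait,S:car6-GO,W:wait | queues: N=1 E=3 S=1 W=0
Step 2 [NS]: N:car3-GO,E:wait,S:car7-GO,W:wait | queues: N=0 E=3 S=0 W=0
Step 3 [EW]: N:wait,E:car1-GO,S:wait,W:empty | queues: N=0 E=2 S=0 W=0
Step 4 [EW]: N:wait,E:car4-GO,S:wait,W:empty | queues: N=0 E=1 S=0 W=0
Step 5 [NS]: N:empty,E:wait,S:empty,W:wait | queues: N=0 E=1 S=0 W=0

N: empty
E: 5
S: empty
W: empty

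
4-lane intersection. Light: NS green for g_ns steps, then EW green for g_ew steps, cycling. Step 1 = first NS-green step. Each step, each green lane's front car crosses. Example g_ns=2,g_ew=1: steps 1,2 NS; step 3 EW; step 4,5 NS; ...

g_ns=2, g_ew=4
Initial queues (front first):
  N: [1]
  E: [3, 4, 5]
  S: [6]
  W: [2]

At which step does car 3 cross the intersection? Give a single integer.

Step 1 [NS]: N:car1-GO,E:wait,S:car6-GO,W:wait | queues: N=0 E=3 S=0 W=1
Step 2 [NS]: N:empty,E:wait,S:empty,W:wait | queues: N=0 E=3 S=0 W=1
Step 3 [EW]: N:wait,E:car3-GO,S:wait,W:car2-GO | queues: N=0 E=2 S=0 W=0
Step 4 [EW]: N:wait,E:car4-GO,S:wait,W:empty | queues: N=0 E=1 S=0 W=0
Step 5 [EW]: N:wait,E:car5-GO,S:wait,W:empty | queues: N=0 E=0 S=0 W=0
Car 3 crosses at step 3

3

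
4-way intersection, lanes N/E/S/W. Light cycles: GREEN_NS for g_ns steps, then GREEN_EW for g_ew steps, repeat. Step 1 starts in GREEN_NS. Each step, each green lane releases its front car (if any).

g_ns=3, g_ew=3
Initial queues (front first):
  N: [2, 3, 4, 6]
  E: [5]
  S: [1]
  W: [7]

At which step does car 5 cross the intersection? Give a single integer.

Step 1 [NS]: N:car2-GO,E:wait,S:car1-GO,W:wait | queues: N=3 E=1 S=0 W=1
Step 2 [NS]: N:car3-GO,E:wait,S:empty,W:wait | queues: N=2 E=1 S=0 W=1
Step 3 [NS]: N:car4-GO,E:wait,S:empty,W:wait | queues: N=1 E=1 S=0 W=1
Step 4 [EW]: N:wait,E:car5-GO,S:wait,W:car7-GO | queues: N=1 E=0 S=0 W=0
Step 5 [EW]: N:wait,E:empty,S:wait,W:empty | queues: N=1 E=0 S=0 W=0
Step 6 [EW]: N:wait,E:empty,S:wait,W:empty | queues: N=1 E=0 S=0 W=0
Step 7 [NS]: N:car6-GO,E:wait,S:empty,W:wait | queues: N=0 E=0 S=0 W=0
Car 5 crosses at step 4

4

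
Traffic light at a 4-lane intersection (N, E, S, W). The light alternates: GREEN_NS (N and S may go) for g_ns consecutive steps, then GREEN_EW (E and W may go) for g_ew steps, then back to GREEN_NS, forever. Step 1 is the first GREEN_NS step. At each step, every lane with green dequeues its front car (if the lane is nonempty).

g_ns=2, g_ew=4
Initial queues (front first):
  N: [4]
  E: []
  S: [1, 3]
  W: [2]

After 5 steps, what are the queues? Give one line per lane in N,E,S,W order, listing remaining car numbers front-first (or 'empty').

Step 1 [NS]: N:car4-GO,E:wait,S:car1-GO,W:wait | queues: N=0 E=0 S=1 W=1
Step 2 [NS]: N:empty,E:wait,S:car3-GO,W:wait | queues: N=0 E=0 S=0 W=1
Step 3 [EW]: N:wait,E:empty,S:wait,W:car2-GO | queues: N=0 E=0 S=0 W=0

N: empty
E: empty
S: empty
W: empty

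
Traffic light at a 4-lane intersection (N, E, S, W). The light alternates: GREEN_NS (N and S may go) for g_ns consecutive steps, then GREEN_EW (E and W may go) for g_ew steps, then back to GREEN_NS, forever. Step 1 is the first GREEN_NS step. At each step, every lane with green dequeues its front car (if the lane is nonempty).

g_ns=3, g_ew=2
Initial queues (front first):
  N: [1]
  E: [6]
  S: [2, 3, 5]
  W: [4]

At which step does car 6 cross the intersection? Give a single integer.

Step 1 [NS]: N:car1-GO,E:wait,S:car2-GO,W:wait | queues: N=0 E=1 S=2 W=1
Step 2 [NS]: N:empty,E:wait,S:car3-GO,W:wait | queues: N=0 E=1 S=1 W=1
Step 3 [NS]: N:empty,E:wait,S:car5-GO,W:wait | queues: N=0 E=1 S=0 W=1
Step 4 [EW]: N:wait,E:car6-GO,S:wait,W:car4-GO | queues: N=0 E=0 S=0 W=0
Car 6 crosses at step 4

4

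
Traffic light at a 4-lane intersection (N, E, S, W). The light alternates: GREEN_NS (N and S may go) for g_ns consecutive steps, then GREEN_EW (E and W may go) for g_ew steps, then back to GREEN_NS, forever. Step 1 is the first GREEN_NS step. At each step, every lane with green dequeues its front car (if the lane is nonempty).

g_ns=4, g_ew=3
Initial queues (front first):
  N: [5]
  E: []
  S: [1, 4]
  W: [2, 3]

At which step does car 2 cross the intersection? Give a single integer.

Step 1 [NS]: N:car5-GO,E:wait,S:car1-GO,W:wait | queues: N=0 E=0 S=1 W=2
Step 2 [NS]: N:empty,E:wait,S:car4-GO,W:wait | queues: N=0 E=0 S=0 W=2
Step 3 [NS]: N:empty,E:wait,S:empty,W:wait | queues: N=0 E=0 S=0 W=2
Step 4 [NS]: N:empty,E:wait,S:empty,W:wait | queues: N=0 E=0 S=0 W=2
Step 5 [EW]: N:wait,E:empty,S:wait,W:car2-GO | queues: N=0 E=0 S=0 W=1
Step 6 [EW]: N:wait,E:empty,S:wait,W:car3-GO | queues: N=0 E=0 S=0 W=0
Car 2 crosses at step 5

5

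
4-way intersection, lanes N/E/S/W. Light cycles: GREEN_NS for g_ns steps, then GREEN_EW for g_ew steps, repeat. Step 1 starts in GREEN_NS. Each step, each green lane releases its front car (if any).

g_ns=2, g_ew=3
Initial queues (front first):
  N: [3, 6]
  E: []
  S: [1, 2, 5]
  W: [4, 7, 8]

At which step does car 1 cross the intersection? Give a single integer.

Step 1 [NS]: N:car3-GO,E:wait,S:car1-GO,W:wait | queues: N=1 E=0 S=2 W=3
Step 2 [NS]: N:car6-GO,E:wait,S:car2-GO,W:wait | queues: N=0 E=0 S=1 W=3
Step 3 [EW]: N:wait,E:empty,S:wait,W:car4-GO | queues: N=0 E=0 S=1 W=2
Step 4 [EW]: N:wait,E:empty,S:wait,W:car7-GO | queues: N=0 E=0 S=1 W=1
Step 5 [EW]: N:wait,E:empty,S:wait,W:car8-GO | queues: N=0 E=0 S=1 W=0
Step 6 [NS]: N:empty,E:wait,S:car5-GO,W:wait | queues: N=0 E=0 S=0 W=0
Car 1 crosses at step 1

1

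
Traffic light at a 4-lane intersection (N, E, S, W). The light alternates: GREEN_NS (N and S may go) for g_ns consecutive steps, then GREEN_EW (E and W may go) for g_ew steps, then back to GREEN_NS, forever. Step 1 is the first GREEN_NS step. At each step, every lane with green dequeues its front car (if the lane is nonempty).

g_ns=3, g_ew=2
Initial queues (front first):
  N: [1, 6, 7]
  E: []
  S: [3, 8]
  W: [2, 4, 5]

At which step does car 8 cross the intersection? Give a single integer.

Step 1 [NS]: N:car1-GO,E:wait,S:car3-GO,W:wait | queues: N=2 E=0 S=1 W=3
Step 2 [NS]: N:car6-GO,E:wait,S:car8-GO,W:wait | queues: N=1 E=0 S=0 W=3
Step 3 [NS]: N:car7-GO,E:wait,S:empty,W:wait | queues: N=0 E=0 S=0 W=3
Step 4 [EW]: N:wait,E:empty,S:wait,W:car2-GO | queues: N=0 E=0 S=0 W=2
Step 5 [EW]: N:wait,E:empty,S:wait,W:car4-GO | queues: N=0 E=0 S=0 W=1
Step 6 [NS]: N:empty,E:wait,S:empty,W:wait | queues: N=0 E=0 S=0 W=1
Step 7 [NS]: N:empty,E:wait,S:empty,W:wait | queues: N=0 E=0 S=0 W=1
Step 8 [NS]: N:empty,E:wait,S:empty,W:wait | queues: N=0 E=0 S=0 W=1
Step 9 [EW]: N:wait,E:empty,S:wait,W:car5-GO | queues: N=0 E=0 S=0 W=0
Car 8 crosses at step 2

2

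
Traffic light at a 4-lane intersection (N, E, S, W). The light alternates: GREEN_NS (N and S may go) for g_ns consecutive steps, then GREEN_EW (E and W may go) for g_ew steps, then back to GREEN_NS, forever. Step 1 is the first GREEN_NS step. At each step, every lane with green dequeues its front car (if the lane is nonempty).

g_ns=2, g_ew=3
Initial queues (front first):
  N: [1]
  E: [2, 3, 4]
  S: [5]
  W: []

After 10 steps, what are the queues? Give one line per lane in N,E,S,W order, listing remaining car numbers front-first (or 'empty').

Step 1 [NS]: N:car1-GO,E:wait,S:car5-GO,W:wait | queues: N=0 E=3 S=0 W=0
Step 2 [NS]: N:empty,E:wait,S:empty,W:wait | queues: N=0 E=3 S=0 W=0
Step 3 [EW]: N:wait,E:car2-GO,S:wait,W:empty | queues: N=0 E=2 S=0 W=0
Step 4 [EW]: N:wait,E:car3-GO,S:wait,W:empty | queues: N=0 E=1 S=0 W=0
Step 5 [EW]: N:wait,E:car4-GO,S:wait,W:empty | queues: N=0 E=0 S=0 W=0

N: empty
E: empty
S: empty
W: empty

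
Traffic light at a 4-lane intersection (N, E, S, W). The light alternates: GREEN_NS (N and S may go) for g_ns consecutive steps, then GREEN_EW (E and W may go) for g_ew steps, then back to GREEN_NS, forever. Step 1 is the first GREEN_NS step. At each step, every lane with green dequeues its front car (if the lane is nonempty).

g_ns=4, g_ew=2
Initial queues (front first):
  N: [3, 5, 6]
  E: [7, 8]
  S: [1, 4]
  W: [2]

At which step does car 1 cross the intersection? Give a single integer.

Step 1 [NS]: N:car3-GO,E:wait,S:car1-GO,W:wait | queues: N=2 E=2 S=1 W=1
Step 2 [NS]: N:car5-GO,E:wait,S:car4-GO,W:wait | queues: N=1 E=2 S=0 W=1
Step 3 [NS]: N:car6-GO,E:wait,S:empty,W:wait | queues: N=0 E=2 S=0 W=1
Step 4 [NS]: N:empty,E:wait,S:empty,W:wait | queues: N=0 E=2 S=0 W=1
Step 5 [EW]: N:wait,E:car7-GO,S:wait,W:car2-GO | queues: N=0 E=1 S=0 W=0
Step 6 [EW]: N:wait,E:car8-GO,S:wait,W:empty | queues: N=0 E=0 S=0 W=0
Car 1 crosses at step 1

1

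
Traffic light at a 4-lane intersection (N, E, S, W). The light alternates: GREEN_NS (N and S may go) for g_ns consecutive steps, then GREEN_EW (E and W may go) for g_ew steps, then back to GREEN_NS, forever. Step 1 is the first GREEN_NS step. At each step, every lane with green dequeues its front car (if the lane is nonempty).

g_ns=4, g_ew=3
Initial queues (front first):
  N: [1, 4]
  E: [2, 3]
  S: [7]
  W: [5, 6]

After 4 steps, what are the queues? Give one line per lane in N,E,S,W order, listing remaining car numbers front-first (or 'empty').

Step 1 [NS]: N:car1-GO,E:wait,S:car7-GO,W:wait | queues: N=1 E=2 S=0 W=2
Step 2 [NS]: N:car4-GO,E:wait,S:empty,W:wait | queues: N=0 E=2 S=0 W=2
Step 3 [NS]: N:empty,E:wait,S:empty,W:wait | queues: N=0 E=2 S=0 W=2
Step 4 [NS]: N:empty,E:wait,S:empty,W:wait | queues: N=0 E=2 S=0 W=2

N: empty
E: 2 3
S: empty
W: 5 6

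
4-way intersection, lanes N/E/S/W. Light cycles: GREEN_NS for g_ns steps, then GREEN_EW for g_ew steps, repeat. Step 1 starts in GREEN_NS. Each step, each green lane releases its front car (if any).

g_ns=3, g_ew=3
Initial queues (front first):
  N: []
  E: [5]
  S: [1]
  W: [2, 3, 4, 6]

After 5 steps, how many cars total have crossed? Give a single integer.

Step 1 [NS]: N:empty,E:wait,S:car1-GO,W:wait | queues: N=0 E=1 S=0 W=4
Step 2 [NS]: N:empty,E:wait,S:empty,W:wait | queues: N=0 E=1 S=0 W=4
Step 3 [NS]: N:empty,E:wait,S:empty,W:wait | queues: N=0 E=1 S=0 W=4
Step 4 [EW]: N:wait,E:car5-GO,S:wait,W:car2-GO | queues: N=0 E=0 S=0 W=3
Step 5 [EW]: N:wait,E:empty,S:wait,W:car3-GO | queues: N=0 E=0 S=0 W=2
Cars crossed by step 5: 4

Answer: 4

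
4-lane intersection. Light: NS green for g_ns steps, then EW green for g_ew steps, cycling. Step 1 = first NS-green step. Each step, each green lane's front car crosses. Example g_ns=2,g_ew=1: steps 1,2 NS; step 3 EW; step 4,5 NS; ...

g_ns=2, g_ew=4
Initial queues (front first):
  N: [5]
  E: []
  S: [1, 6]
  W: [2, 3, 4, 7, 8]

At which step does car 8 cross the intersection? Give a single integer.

Step 1 [NS]: N:car5-GO,E:wait,S:car1-GO,W:wait | queues: N=0 E=0 S=1 W=5
Step 2 [NS]: N:empty,E:wait,S:car6-GO,W:wait | queues: N=0 E=0 S=0 W=5
Step 3 [EW]: N:wait,E:empty,S:wait,W:car2-GO | queues: N=0 E=0 S=0 W=4
Step 4 [EW]: N:wait,E:empty,S:wait,W:car3-GO | queues: N=0 E=0 S=0 W=3
Step 5 [EW]: N:wait,E:empty,S:wait,W:car4-GO | queues: N=0 E=0 S=0 W=2
Step 6 [EW]: N:wait,E:empty,S:wait,W:car7-GO | queues: N=0 E=0 S=0 W=1
Step 7 [NS]: N:empty,E:wait,S:empty,W:wait | queues: N=0 E=0 S=0 W=1
Step 8 [NS]: N:empty,E:wait,S:empty,W:wait | queues: N=0 E=0 S=0 W=1
Step 9 [EW]: N:wait,E:empty,S:wait,W:car8-GO | queues: N=0 E=0 S=0 W=0
Car 8 crosses at step 9

9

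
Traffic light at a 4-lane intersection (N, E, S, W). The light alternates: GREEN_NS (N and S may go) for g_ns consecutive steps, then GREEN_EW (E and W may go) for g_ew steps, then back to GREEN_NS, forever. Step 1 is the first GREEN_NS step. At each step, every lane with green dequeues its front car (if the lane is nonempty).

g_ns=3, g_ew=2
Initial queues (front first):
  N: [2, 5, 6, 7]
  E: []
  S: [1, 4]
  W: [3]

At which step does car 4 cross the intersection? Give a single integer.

Step 1 [NS]: N:car2-GO,E:wait,S:car1-GO,W:wait | queues: N=3 E=0 S=1 W=1
Step 2 [NS]: N:car5-GO,E:wait,S:car4-GO,W:wait | queues: N=2 E=0 S=0 W=1
Step 3 [NS]: N:car6-GO,E:wait,S:empty,W:wait | queues: N=1 E=0 S=0 W=1
Step 4 [EW]: N:wait,E:empty,S:wait,W:car3-GO | queues: N=1 E=0 S=0 W=0
Step 5 [EW]: N:wait,E:empty,S:wait,W:empty | queues: N=1 E=0 S=0 W=0
Step 6 [NS]: N:car7-GO,E:wait,S:empty,W:wait | queues: N=0 E=0 S=0 W=0
Car 4 crosses at step 2

2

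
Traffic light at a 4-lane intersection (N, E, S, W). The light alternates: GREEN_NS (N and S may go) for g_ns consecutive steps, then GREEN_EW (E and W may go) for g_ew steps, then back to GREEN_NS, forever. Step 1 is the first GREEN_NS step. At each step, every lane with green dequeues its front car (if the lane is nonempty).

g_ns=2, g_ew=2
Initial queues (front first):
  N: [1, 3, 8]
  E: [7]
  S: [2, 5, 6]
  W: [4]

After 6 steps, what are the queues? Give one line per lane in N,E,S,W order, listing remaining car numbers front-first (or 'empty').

Step 1 [NS]: N:car1-GO,E:wait,S:car2-GO,W:wait | queues: N=2 E=1 S=2 W=1
Step 2 [NS]: N:car3-GO,E:wait,S:car5-GO,W:wait | queues: N=1 E=1 S=1 W=1
Step 3 [EW]: N:wait,E:car7-GO,S:wait,W:car4-GO | queues: N=1 E=0 S=1 W=0
Step 4 [EW]: N:wait,E:empty,S:wait,W:empty | queues: N=1 E=0 S=1 W=0
Step 5 [NS]: N:car8-GO,E:wait,S:car6-GO,W:wait | queues: N=0 E=0 S=0 W=0

N: empty
E: empty
S: empty
W: empty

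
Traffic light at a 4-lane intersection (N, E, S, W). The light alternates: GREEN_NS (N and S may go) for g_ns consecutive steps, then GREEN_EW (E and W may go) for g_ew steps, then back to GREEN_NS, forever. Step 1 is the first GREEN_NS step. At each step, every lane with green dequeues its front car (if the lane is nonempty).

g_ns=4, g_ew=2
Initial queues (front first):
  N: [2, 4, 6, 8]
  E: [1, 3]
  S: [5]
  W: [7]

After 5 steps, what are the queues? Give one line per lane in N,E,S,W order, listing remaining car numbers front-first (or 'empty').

Step 1 [NS]: N:car2-GO,E:wait,S:car5-GO,W:wait | queues: N=3 E=2 S=0 W=1
Step 2 [NS]: N:car4-GO,E:wait,S:empty,W:wait | queues: N=2 E=2 S=0 W=1
Step 3 [NS]: N:car6-GO,E:wait,S:empty,W:wait | queues: N=1 E=2 S=0 W=1
Step 4 [NS]: N:car8-GO,E:wait,S:empty,W:wait | queues: N=0 E=2 S=0 W=1
Step 5 [EW]: N:wait,E:car1-GO,S:wait,W:car7-GO | queues: N=0 E=1 S=0 W=0

N: empty
E: 3
S: empty
W: empty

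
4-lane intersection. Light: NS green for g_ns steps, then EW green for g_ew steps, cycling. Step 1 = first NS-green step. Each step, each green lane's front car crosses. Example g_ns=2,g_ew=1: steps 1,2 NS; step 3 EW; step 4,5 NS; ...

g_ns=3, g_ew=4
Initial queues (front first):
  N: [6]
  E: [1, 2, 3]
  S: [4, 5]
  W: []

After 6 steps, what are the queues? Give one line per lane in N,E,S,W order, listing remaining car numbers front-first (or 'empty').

Step 1 [NS]: N:car6-GO,E:wait,S:car4-GO,W:wait | queues: N=0 E=3 S=1 W=0
Step 2 [NS]: N:empty,E:wait,S:car5-GO,W:wait | queues: N=0 E=3 S=0 W=0
Step 3 [NS]: N:empty,E:wait,S:empty,W:wait | queues: N=0 E=3 S=0 W=0
Step 4 [EW]: N:wait,E:car1-GO,S:wait,W:empty | queues: N=0 E=2 S=0 W=0
Step 5 [EW]: N:wait,E:car2-GO,S:wait,W:empty | queues: N=0 E=1 S=0 W=0
Step 6 [EW]: N:wait,E:car3-GO,S:wait,W:empty | queues: N=0 E=0 S=0 W=0

N: empty
E: empty
S: empty
W: empty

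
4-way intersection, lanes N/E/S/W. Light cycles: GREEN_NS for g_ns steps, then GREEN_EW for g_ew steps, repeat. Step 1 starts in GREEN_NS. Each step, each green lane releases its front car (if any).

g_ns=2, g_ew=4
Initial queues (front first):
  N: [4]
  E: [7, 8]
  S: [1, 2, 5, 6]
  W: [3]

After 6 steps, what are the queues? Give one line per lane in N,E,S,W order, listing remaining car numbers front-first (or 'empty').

Step 1 [NS]: N:car4-GO,E:wait,S:car1-GO,W:wait | queues: N=0 E=2 S=3 W=1
Step 2 [NS]: N:empty,E:wait,S:car2-GO,W:wait | queues: N=0 E=2 S=2 W=1
Step 3 [EW]: N:wait,E:car7-GO,S:wait,W:car3-GO | queues: N=0 E=1 S=2 W=0
Step 4 [EW]: N:wait,E:car8-GO,S:wait,W:empty | queues: N=0 E=0 S=2 W=0
Step 5 [EW]: N:wait,E:empty,S:wait,W:empty | queues: N=0 E=0 S=2 W=0
Step 6 [EW]: N:wait,E:empty,S:wait,W:empty | queues: N=0 E=0 S=2 W=0

N: empty
E: empty
S: 5 6
W: empty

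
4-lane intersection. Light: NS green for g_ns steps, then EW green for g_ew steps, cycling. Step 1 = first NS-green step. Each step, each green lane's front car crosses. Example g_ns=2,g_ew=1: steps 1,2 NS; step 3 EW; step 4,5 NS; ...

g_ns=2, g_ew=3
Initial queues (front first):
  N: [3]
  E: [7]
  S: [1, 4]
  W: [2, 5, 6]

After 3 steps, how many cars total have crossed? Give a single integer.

Answer: 5

Derivation:
Step 1 [NS]: N:car3-GO,E:wait,S:car1-GO,W:wait | queues: N=0 E=1 S=1 W=3
Step 2 [NS]: N:empty,E:wait,S:car4-GO,W:wait | queues: N=0 E=1 S=0 W=3
Step 3 [EW]: N:wait,E:car7-GO,S:wait,W:car2-GO | queues: N=0 E=0 S=0 W=2
Cars crossed by step 3: 5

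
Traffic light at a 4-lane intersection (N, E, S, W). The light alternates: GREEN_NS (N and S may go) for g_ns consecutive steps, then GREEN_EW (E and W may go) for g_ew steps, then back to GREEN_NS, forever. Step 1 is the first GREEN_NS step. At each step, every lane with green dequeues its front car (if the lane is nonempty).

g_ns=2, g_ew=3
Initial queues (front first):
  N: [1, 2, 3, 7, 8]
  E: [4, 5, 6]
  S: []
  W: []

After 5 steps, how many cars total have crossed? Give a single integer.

Step 1 [NS]: N:car1-GO,E:wait,S:empty,W:wait | queues: N=4 E=3 S=0 W=0
Step 2 [NS]: N:car2-GO,E:wait,S:empty,W:wait | queues: N=3 E=3 S=0 W=0
Step 3 [EW]: N:wait,E:car4-GO,S:wait,W:empty | queues: N=3 E=2 S=0 W=0
Step 4 [EW]: N:wait,E:car5-GO,S:wait,W:empty | queues: N=3 E=1 S=0 W=0
Step 5 [EW]: N:wait,E:car6-GO,S:wait,W:empty | queues: N=3 E=0 S=0 W=0
Cars crossed by step 5: 5

Answer: 5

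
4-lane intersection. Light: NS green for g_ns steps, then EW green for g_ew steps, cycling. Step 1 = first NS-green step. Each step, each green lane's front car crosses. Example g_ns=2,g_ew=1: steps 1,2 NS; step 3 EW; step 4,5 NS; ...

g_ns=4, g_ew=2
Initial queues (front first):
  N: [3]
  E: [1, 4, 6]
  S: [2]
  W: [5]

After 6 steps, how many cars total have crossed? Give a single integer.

Step 1 [NS]: N:car3-GO,E:wait,S:car2-GO,W:wait | queues: N=0 E=3 S=0 W=1
Step 2 [NS]: N:empty,E:wait,S:empty,W:wait | queues: N=0 E=3 S=0 W=1
Step 3 [NS]: N:empty,E:wait,S:empty,W:wait | queues: N=0 E=3 S=0 W=1
Step 4 [NS]: N:empty,E:wait,S:empty,W:wait | queues: N=0 E=3 S=0 W=1
Step 5 [EW]: N:wait,E:car1-GO,S:wait,W:car5-GO | queues: N=0 E=2 S=0 W=0
Step 6 [EW]: N:wait,E:car4-GO,S:wait,W:empty | queues: N=0 E=1 S=0 W=0
Cars crossed by step 6: 5

Answer: 5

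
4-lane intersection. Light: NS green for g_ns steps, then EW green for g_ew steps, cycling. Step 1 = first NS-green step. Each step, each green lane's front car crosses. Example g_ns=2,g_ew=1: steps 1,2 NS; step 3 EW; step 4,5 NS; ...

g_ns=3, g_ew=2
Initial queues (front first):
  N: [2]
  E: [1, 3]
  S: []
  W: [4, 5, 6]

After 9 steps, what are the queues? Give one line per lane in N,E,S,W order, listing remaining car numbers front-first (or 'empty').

Step 1 [NS]: N:car2-GO,E:wait,S:empty,W:wait | queues: N=0 E=2 S=0 W=3
Step 2 [NS]: N:empty,E:wait,S:empty,W:wait | queues: N=0 E=2 S=0 W=3
Step 3 [NS]: N:empty,E:wait,S:empty,W:wait | queues: N=0 E=2 S=0 W=3
Step 4 [EW]: N:wait,E:car1-GO,S:wait,W:car4-GO | queues: N=0 E=1 S=0 W=2
Step 5 [EW]: N:wait,E:car3-GO,S:wait,W:car5-GO | queues: N=0 E=0 S=0 W=1
Step 6 [NS]: N:empty,E:wait,S:empty,W:wait | queues: N=0 E=0 S=0 W=1
Step 7 [NS]: N:empty,E:wait,S:empty,W:wait | queues: N=0 E=0 S=0 W=1
Step 8 [NS]: N:empty,E:wait,S:empty,W:wait | queues: N=0 E=0 S=0 W=1
Step 9 [EW]: N:wait,E:empty,S:wait,W:car6-GO | queues: N=0 E=0 S=0 W=0

N: empty
E: empty
S: empty
W: empty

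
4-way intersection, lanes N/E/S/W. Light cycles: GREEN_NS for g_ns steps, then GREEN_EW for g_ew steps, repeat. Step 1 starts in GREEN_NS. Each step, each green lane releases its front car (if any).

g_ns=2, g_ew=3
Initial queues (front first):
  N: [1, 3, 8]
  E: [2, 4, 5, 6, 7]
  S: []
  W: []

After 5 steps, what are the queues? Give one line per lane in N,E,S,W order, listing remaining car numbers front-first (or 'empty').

Step 1 [NS]: N:car1-GO,E:wait,S:empty,W:wait | queues: N=2 E=5 S=0 W=0
Step 2 [NS]: N:car3-GO,E:wait,S:empty,W:wait | queues: N=1 E=5 S=0 W=0
Step 3 [EW]: N:wait,E:car2-GO,S:wait,W:empty | queues: N=1 E=4 S=0 W=0
Step 4 [EW]: N:wait,E:car4-GO,S:wait,W:empty | queues: N=1 E=3 S=0 W=0
Step 5 [EW]: N:wait,E:car5-GO,S:wait,W:empty | queues: N=1 E=2 S=0 W=0

N: 8
E: 6 7
S: empty
W: empty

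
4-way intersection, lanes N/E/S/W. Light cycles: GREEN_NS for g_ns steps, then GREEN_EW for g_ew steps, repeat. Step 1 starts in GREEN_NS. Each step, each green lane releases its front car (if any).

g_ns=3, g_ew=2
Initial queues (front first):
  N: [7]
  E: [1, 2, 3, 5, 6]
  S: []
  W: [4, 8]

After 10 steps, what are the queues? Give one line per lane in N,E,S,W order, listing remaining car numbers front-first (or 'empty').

Step 1 [NS]: N:car7-GO,E:wait,S:empty,W:wait | queues: N=0 E=5 S=0 W=2
Step 2 [NS]: N:empty,E:wait,S:empty,W:wait | queues: N=0 E=5 S=0 W=2
Step 3 [NS]: N:empty,E:wait,S:empty,W:wait | queues: N=0 E=5 S=0 W=2
Step 4 [EW]: N:wait,E:car1-GO,S:wait,W:car4-GO | queues: N=0 E=4 S=0 W=1
Step 5 [EW]: N:wait,E:car2-GO,S:wait,W:car8-GO | queues: N=0 E=3 S=0 W=0
Step 6 [NS]: N:empty,E:wait,S:empty,W:wait | queues: N=0 E=3 S=0 W=0
Step 7 [NS]: N:empty,E:wait,S:empty,W:wait | queues: N=0 E=3 S=0 W=0
Step 8 [NS]: N:empty,E:wait,S:empty,W:wait | queues: N=0 E=3 S=0 W=0
Step 9 [EW]: N:wait,E:car3-GO,S:wait,W:empty | queues: N=0 E=2 S=0 W=0
Step 10 [EW]: N:wait,E:car5-GO,S:wait,W:empty | queues: N=0 E=1 S=0 W=0

N: empty
E: 6
S: empty
W: empty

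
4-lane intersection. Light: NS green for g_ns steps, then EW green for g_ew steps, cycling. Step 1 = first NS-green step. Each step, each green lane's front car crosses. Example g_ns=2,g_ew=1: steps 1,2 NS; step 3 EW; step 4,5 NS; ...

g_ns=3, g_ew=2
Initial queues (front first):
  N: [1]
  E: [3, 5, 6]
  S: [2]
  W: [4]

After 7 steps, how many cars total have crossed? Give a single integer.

Answer: 5

Derivation:
Step 1 [NS]: N:car1-GO,E:wait,S:car2-GO,W:wait | queues: N=0 E=3 S=0 W=1
Step 2 [NS]: N:empty,E:wait,S:empty,W:wait | queues: N=0 E=3 S=0 W=1
Step 3 [NS]: N:empty,E:wait,S:empty,W:wait | queues: N=0 E=3 S=0 W=1
Step 4 [EW]: N:wait,E:car3-GO,S:wait,W:car4-GO | queues: N=0 E=2 S=0 W=0
Step 5 [EW]: N:wait,E:car5-GO,S:wait,W:empty | queues: N=0 E=1 S=0 W=0
Step 6 [NS]: N:empty,E:wait,S:empty,W:wait | queues: N=0 E=1 S=0 W=0
Step 7 [NS]: N:empty,E:wait,S:empty,W:wait | queues: N=0 E=1 S=0 W=0
Cars crossed by step 7: 5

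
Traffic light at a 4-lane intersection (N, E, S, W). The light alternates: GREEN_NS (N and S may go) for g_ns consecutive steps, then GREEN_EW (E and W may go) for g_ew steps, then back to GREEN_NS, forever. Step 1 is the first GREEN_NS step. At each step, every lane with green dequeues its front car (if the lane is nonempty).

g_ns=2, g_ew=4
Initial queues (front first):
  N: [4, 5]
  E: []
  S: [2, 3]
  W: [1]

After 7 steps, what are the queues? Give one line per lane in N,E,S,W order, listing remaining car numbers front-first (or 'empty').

Step 1 [NS]: N:car4-GO,E:wait,S:car2-GO,W:wait | queues: N=1 E=0 S=1 W=1
Step 2 [NS]: N:car5-GO,E:wait,S:car3-GO,W:wait | queues: N=0 E=0 S=0 W=1
Step 3 [EW]: N:wait,E:empty,S:wait,W:car1-GO | queues: N=0 E=0 S=0 W=0

N: empty
E: empty
S: empty
W: empty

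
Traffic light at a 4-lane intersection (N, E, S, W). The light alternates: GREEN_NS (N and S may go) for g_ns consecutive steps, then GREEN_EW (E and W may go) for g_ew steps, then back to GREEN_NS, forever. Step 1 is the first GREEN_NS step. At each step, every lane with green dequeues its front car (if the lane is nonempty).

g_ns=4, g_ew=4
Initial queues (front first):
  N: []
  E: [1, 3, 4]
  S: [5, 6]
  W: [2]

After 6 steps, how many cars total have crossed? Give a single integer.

Step 1 [NS]: N:empty,E:wait,S:car5-GO,W:wait | queues: N=0 E=3 S=1 W=1
Step 2 [NS]: N:empty,E:wait,S:car6-GO,W:wait | queues: N=0 E=3 S=0 W=1
Step 3 [NS]: N:empty,E:wait,S:empty,W:wait | queues: N=0 E=3 S=0 W=1
Step 4 [NS]: N:empty,E:wait,S:empty,W:wait | queues: N=0 E=3 S=0 W=1
Step 5 [EW]: N:wait,E:car1-GO,S:wait,W:car2-GO | queues: N=0 E=2 S=0 W=0
Step 6 [EW]: N:wait,E:car3-GO,S:wait,W:empty | queues: N=0 E=1 S=0 W=0
Cars crossed by step 6: 5

Answer: 5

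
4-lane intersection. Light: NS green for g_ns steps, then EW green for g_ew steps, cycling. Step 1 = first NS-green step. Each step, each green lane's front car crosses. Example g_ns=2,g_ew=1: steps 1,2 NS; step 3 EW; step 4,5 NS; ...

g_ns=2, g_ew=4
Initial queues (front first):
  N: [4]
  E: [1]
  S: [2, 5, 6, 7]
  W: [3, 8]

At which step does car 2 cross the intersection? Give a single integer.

Step 1 [NS]: N:car4-GO,E:wait,S:car2-GO,W:wait | queues: N=0 E=1 S=3 W=2
Step 2 [NS]: N:empty,E:wait,S:car5-GO,W:wait | queues: N=0 E=1 S=2 W=2
Step 3 [EW]: N:wait,E:car1-GO,S:wait,W:car3-GO | queues: N=0 E=0 S=2 W=1
Step 4 [EW]: N:wait,E:empty,S:wait,W:car8-GO | queues: N=0 E=0 S=2 W=0
Step 5 [EW]: N:wait,E:empty,S:wait,W:empty | queues: N=0 E=0 S=2 W=0
Step 6 [EW]: N:wait,E:empty,S:wait,W:empty | queues: N=0 E=0 S=2 W=0
Step 7 [NS]: N:empty,E:wait,S:car6-GO,W:wait | queues: N=0 E=0 S=1 W=0
Step 8 [NS]: N:empty,E:wait,S:car7-GO,W:wait | queues: N=0 E=0 S=0 W=0
Car 2 crosses at step 1

1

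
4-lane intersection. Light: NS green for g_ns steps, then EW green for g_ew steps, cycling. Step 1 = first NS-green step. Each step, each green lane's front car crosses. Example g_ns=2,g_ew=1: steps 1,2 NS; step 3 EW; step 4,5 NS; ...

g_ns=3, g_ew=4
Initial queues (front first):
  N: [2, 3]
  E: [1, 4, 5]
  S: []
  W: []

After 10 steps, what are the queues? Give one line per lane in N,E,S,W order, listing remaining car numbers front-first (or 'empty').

Step 1 [NS]: N:car2-GO,E:wait,S:empty,W:wait | queues: N=1 E=3 S=0 W=0
Step 2 [NS]: N:car3-GO,E:wait,S:empty,W:wait | queues: N=0 E=3 S=0 W=0
Step 3 [NS]: N:empty,E:wait,S:empty,W:wait | queues: N=0 E=3 S=0 W=0
Step 4 [EW]: N:wait,E:car1-GO,S:wait,W:empty | queues: N=0 E=2 S=0 W=0
Step 5 [EW]: N:wait,E:car4-GO,S:wait,W:empty | queues: N=0 E=1 S=0 W=0
Step 6 [EW]: N:wait,E:car5-GO,S:wait,W:empty | queues: N=0 E=0 S=0 W=0

N: empty
E: empty
S: empty
W: empty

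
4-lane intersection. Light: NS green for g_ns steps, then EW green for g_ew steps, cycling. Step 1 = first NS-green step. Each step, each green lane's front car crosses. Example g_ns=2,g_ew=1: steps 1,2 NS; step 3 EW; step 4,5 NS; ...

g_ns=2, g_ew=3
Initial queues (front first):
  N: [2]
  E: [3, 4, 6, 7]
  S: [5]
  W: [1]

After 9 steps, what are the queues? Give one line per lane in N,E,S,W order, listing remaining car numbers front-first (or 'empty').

Step 1 [NS]: N:car2-GO,E:wait,S:car5-GO,W:wait | queues: N=0 E=4 S=0 W=1
Step 2 [NS]: N:empty,E:wait,S:empty,W:wait | queues: N=0 E=4 S=0 W=1
Step 3 [EW]: N:wait,E:car3-GO,S:wait,W:car1-GO | queues: N=0 E=3 S=0 W=0
Step 4 [EW]: N:wait,E:car4-GO,S:wait,W:empty | queues: N=0 E=2 S=0 W=0
Step 5 [EW]: N:wait,E:car6-GO,S:wait,W:empty | queues: N=0 E=1 S=0 W=0
Step 6 [NS]: N:empty,E:wait,S:empty,W:wait | queues: N=0 E=1 S=0 W=0
Step 7 [NS]: N:empty,E:wait,S:empty,W:wait | queues: N=0 E=1 S=0 W=0
Step 8 [EW]: N:wait,E:car7-GO,S:wait,W:empty | queues: N=0 E=0 S=0 W=0

N: empty
E: empty
S: empty
W: empty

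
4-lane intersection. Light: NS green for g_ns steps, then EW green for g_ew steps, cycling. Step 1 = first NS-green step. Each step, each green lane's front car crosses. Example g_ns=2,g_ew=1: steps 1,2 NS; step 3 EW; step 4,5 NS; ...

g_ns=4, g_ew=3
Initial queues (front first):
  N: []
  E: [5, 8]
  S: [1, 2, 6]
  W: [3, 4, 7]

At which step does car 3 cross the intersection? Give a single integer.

Step 1 [NS]: N:empty,E:wait,S:car1-GO,W:wait | queues: N=0 E=2 S=2 W=3
Step 2 [NS]: N:empty,E:wait,S:car2-GO,W:wait | queues: N=0 E=2 S=1 W=3
Step 3 [NS]: N:empty,E:wait,S:car6-GO,W:wait | queues: N=0 E=2 S=0 W=3
Step 4 [NS]: N:empty,E:wait,S:empty,W:wait | queues: N=0 E=2 S=0 W=3
Step 5 [EW]: N:wait,E:car5-GO,S:wait,W:car3-GO | queues: N=0 E=1 S=0 W=2
Step 6 [EW]: N:wait,E:car8-GO,S:wait,W:car4-GO | queues: N=0 E=0 S=0 W=1
Step 7 [EW]: N:wait,E:empty,S:wait,W:car7-GO | queues: N=0 E=0 S=0 W=0
Car 3 crosses at step 5

5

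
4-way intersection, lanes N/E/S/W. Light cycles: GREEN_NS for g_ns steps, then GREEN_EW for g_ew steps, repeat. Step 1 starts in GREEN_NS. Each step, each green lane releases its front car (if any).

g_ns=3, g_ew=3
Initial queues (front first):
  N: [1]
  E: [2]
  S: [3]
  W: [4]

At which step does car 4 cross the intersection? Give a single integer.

Step 1 [NS]: N:car1-GO,E:wait,S:car3-GO,W:wait | queues: N=0 E=1 S=0 W=1
Step 2 [NS]: N:empty,E:wait,S:empty,W:wait | queues: N=0 E=1 S=0 W=1
Step 3 [NS]: N:empty,E:wait,S:empty,W:wait | queues: N=0 E=1 S=0 W=1
Step 4 [EW]: N:wait,E:car2-GO,S:wait,W:car4-GO | queues: N=0 E=0 S=0 W=0
Car 4 crosses at step 4

4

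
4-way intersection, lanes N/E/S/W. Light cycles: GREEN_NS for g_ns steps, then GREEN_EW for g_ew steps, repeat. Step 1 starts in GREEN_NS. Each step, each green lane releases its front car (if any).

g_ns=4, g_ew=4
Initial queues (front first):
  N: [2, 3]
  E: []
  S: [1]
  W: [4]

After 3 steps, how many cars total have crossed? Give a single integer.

Step 1 [NS]: N:car2-GO,E:wait,S:car1-GO,W:wait | queues: N=1 E=0 S=0 W=1
Step 2 [NS]: N:car3-GO,E:wait,S:empty,W:wait | queues: N=0 E=0 S=0 W=1
Step 3 [NS]: N:empty,E:wait,S:empty,W:wait | queues: N=0 E=0 S=0 W=1
Cars crossed by step 3: 3

Answer: 3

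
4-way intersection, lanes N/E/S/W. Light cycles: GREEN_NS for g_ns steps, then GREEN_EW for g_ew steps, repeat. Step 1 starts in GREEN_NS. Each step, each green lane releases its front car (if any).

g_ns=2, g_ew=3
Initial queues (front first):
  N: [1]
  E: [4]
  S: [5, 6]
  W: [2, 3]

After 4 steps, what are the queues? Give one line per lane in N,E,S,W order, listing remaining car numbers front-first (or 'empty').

Step 1 [NS]: N:car1-GO,E:wait,S:car5-GO,W:wait | queues: N=0 E=1 S=1 W=2
Step 2 [NS]: N:empty,E:wait,S:car6-GO,W:wait | queues: N=0 E=1 S=0 W=2
Step 3 [EW]: N:wait,E:car4-GO,S:wait,W:car2-GO | queues: N=0 E=0 S=0 W=1
Step 4 [EW]: N:wait,E:empty,S:wait,W:car3-GO | queues: N=0 E=0 S=0 W=0

N: empty
E: empty
S: empty
W: empty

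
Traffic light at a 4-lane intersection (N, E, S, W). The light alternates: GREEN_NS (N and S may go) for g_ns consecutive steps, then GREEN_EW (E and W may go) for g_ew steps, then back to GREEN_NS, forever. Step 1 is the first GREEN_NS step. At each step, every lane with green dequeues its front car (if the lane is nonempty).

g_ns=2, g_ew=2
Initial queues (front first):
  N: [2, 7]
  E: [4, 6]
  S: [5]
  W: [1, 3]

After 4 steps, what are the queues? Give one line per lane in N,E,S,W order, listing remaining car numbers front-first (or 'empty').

Step 1 [NS]: N:car2-GO,E:wait,S:car5-GO,W:wait | queues: N=1 E=2 S=0 W=2
Step 2 [NS]: N:car7-GO,E:wait,S:empty,W:wait | queues: N=0 E=2 S=0 W=2
Step 3 [EW]: N:wait,E:car4-GO,S:wait,W:car1-GO | queues: N=0 E=1 S=0 W=1
Step 4 [EW]: N:wait,E:car6-GO,S:wait,W:car3-GO | queues: N=0 E=0 S=0 W=0

N: empty
E: empty
S: empty
W: empty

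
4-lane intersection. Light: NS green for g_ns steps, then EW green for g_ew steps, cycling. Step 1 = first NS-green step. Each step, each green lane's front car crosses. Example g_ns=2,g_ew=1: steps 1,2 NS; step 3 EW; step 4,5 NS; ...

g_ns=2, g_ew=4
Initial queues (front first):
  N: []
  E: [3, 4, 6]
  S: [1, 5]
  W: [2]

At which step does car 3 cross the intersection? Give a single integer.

Step 1 [NS]: N:empty,E:wait,S:car1-GO,W:wait | queues: N=0 E=3 S=1 W=1
Step 2 [NS]: N:empty,E:wait,S:car5-GO,W:wait | queues: N=0 E=3 S=0 W=1
Step 3 [EW]: N:wait,E:car3-GO,S:wait,W:car2-GO | queues: N=0 E=2 S=0 W=0
Step 4 [EW]: N:wait,E:car4-GO,S:wait,W:empty | queues: N=0 E=1 S=0 W=0
Step 5 [EW]: N:wait,E:car6-GO,S:wait,W:empty | queues: N=0 E=0 S=0 W=0
Car 3 crosses at step 3

3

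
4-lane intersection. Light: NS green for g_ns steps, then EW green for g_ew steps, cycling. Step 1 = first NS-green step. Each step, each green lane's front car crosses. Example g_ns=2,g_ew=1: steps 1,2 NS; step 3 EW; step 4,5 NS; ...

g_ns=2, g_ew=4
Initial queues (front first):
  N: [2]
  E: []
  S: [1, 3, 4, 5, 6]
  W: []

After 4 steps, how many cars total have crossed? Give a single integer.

Answer: 3

Derivation:
Step 1 [NS]: N:car2-GO,E:wait,S:car1-GO,W:wait | queues: N=0 E=0 S=4 W=0
Step 2 [NS]: N:empty,E:wait,S:car3-GO,W:wait | queues: N=0 E=0 S=3 W=0
Step 3 [EW]: N:wait,E:empty,S:wait,W:empty | queues: N=0 E=0 S=3 W=0
Step 4 [EW]: N:wait,E:empty,S:wait,W:empty | queues: N=0 E=0 S=3 W=0
Cars crossed by step 4: 3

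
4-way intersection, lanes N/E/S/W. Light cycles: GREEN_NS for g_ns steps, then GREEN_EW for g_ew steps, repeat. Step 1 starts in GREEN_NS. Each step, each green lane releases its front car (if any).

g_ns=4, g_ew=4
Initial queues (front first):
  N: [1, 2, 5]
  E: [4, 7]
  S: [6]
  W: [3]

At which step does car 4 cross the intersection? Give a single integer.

Step 1 [NS]: N:car1-GO,E:wait,S:car6-GO,W:wait | queues: N=2 E=2 S=0 W=1
Step 2 [NS]: N:car2-GO,E:wait,S:empty,W:wait | queues: N=1 E=2 S=0 W=1
Step 3 [NS]: N:car5-GO,E:wait,S:empty,W:wait | queues: N=0 E=2 S=0 W=1
Step 4 [NS]: N:empty,E:wait,S:empty,W:wait | queues: N=0 E=2 S=0 W=1
Step 5 [EW]: N:wait,E:car4-GO,S:wait,W:car3-GO | queues: N=0 E=1 S=0 W=0
Step 6 [EW]: N:wait,E:car7-GO,S:wait,W:empty | queues: N=0 E=0 S=0 W=0
Car 4 crosses at step 5

5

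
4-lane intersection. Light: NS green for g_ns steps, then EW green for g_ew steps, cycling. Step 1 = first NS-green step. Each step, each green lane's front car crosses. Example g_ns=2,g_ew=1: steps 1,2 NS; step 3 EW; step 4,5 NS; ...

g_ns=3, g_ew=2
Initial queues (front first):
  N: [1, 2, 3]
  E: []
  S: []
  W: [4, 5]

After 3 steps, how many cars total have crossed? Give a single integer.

Answer: 3

Derivation:
Step 1 [NS]: N:car1-GO,E:wait,S:empty,W:wait | queues: N=2 E=0 S=0 W=2
Step 2 [NS]: N:car2-GO,E:wait,S:empty,W:wait | queues: N=1 E=0 S=0 W=2
Step 3 [NS]: N:car3-GO,E:wait,S:empty,W:wait | queues: N=0 E=0 S=0 W=2
Cars crossed by step 3: 3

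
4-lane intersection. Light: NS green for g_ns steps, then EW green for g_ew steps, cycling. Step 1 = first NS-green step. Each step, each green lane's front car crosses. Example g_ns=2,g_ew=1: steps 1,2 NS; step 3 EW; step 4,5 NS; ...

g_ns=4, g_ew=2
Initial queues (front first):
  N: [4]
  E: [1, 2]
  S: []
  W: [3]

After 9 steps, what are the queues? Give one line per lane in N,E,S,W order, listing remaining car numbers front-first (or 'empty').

Step 1 [NS]: N:car4-GO,E:wait,S:empty,W:wait | queues: N=0 E=2 S=0 W=1
Step 2 [NS]: N:empty,E:wait,S:empty,W:wait | queues: N=0 E=2 S=0 W=1
Step 3 [NS]: N:empty,E:wait,S:empty,W:wait | queues: N=0 E=2 S=0 W=1
Step 4 [NS]: N:empty,E:wait,S:empty,W:wait | queues: N=0 E=2 S=0 W=1
Step 5 [EW]: N:wait,E:car1-GO,S:wait,W:car3-GO | queues: N=0 E=1 S=0 W=0
Step 6 [EW]: N:wait,E:car2-GO,S:wait,W:empty | queues: N=0 E=0 S=0 W=0

N: empty
E: empty
S: empty
W: empty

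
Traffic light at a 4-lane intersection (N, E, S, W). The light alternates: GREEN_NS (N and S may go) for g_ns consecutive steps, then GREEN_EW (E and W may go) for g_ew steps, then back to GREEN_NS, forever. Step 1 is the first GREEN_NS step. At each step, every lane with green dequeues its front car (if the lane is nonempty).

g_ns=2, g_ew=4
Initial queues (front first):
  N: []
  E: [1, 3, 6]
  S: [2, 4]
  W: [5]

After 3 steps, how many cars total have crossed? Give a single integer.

Step 1 [NS]: N:empty,E:wait,S:car2-GO,W:wait | queues: N=0 E=3 S=1 W=1
Step 2 [NS]: N:empty,E:wait,S:car4-GO,W:wait | queues: N=0 E=3 S=0 W=1
Step 3 [EW]: N:wait,E:car1-GO,S:wait,W:car5-GO | queues: N=0 E=2 S=0 W=0
Cars crossed by step 3: 4

Answer: 4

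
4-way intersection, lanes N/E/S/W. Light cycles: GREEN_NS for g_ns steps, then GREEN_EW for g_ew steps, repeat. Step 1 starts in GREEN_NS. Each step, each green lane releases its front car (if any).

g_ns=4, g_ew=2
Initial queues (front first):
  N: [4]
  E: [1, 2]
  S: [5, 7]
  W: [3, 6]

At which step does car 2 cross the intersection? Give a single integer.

Step 1 [NS]: N:car4-GO,E:wait,S:car5-GO,W:wait | queues: N=0 E=2 S=1 W=2
Step 2 [NS]: N:empty,E:wait,S:car7-GO,W:wait | queues: N=0 E=2 S=0 W=2
Step 3 [NS]: N:empty,E:wait,S:empty,W:wait | queues: N=0 E=2 S=0 W=2
Step 4 [NS]: N:empty,E:wait,S:empty,W:wait | queues: N=0 E=2 S=0 W=2
Step 5 [EW]: N:wait,E:car1-GO,S:wait,W:car3-GO | queues: N=0 E=1 S=0 W=1
Step 6 [EW]: N:wait,E:car2-GO,S:wait,W:car6-GO | queues: N=0 E=0 S=0 W=0
Car 2 crosses at step 6

6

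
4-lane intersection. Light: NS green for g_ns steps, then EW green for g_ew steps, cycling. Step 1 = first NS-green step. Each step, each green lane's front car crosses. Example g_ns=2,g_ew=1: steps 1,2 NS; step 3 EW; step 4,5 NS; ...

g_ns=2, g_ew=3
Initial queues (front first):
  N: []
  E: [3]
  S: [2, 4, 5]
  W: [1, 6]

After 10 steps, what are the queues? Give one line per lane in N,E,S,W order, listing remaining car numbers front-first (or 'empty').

Step 1 [NS]: N:empty,E:wait,S:car2-GO,W:wait | queues: N=0 E=1 S=2 W=2
Step 2 [NS]: N:empty,E:wait,S:car4-GO,W:wait | queues: N=0 E=1 S=1 W=2
Step 3 [EW]: N:wait,E:car3-GO,S:wait,W:car1-GO | queues: N=0 E=0 S=1 W=1
Step 4 [EW]: N:wait,E:empty,S:wait,W:car6-GO | queues: N=0 E=0 S=1 W=0
Step 5 [EW]: N:wait,E:empty,S:wait,W:empty | queues: N=0 E=0 S=1 W=0
Step 6 [NS]: N:empty,E:wait,S:car5-GO,W:wait | queues: N=0 E=0 S=0 W=0

N: empty
E: empty
S: empty
W: empty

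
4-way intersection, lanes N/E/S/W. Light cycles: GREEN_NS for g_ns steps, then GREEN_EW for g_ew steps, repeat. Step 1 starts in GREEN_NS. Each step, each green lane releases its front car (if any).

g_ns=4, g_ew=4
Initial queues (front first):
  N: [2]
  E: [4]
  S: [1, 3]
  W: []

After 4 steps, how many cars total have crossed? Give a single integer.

Step 1 [NS]: N:car2-GO,E:wait,S:car1-GO,W:wait | queues: N=0 E=1 S=1 W=0
Step 2 [NS]: N:empty,E:wait,S:car3-GO,W:wait | queues: N=0 E=1 S=0 W=0
Step 3 [NS]: N:empty,E:wait,S:empty,W:wait | queues: N=0 E=1 S=0 W=0
Step 4 [NS]: N:empty,E:wait,S:empty,W:wait | queues: N=0 E=1 S=0 W=0
Cars crossed by step 4: 3

Answer: 3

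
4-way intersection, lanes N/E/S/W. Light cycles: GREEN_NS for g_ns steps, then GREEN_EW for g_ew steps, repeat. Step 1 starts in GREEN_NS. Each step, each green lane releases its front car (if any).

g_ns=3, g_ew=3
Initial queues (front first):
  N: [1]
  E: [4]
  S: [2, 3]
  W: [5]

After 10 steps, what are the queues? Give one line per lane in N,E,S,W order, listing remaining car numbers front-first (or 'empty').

Step 1 [NS]: N:car1-GO,E:wait,S:car2-GO,W:wait | queues: N=0 E=1 S=1 W=1
Step 2 [NS]: N:empty,E:wait,S:car3-GO,W:wait | queues: N=0 E=1 S=0 W=1
Step 3 [NS]: N:empty,E:wait,S:empty,W:wait | queues: N=0 E=1 S=0 W=1
Step 4 [EW]: N:wait,E:car4-GO,S:wait,W:car5-GO | queues: N=0 E=0 S=0 W=0

N: empty
E: empty
S: empty
W: empty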